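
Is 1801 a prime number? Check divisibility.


Check divisors up to sqrt(1801) = 42.4382
No divisors found.
1801 is prime.

Yes, 1801 is prime


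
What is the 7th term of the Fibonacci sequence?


Sequence: 1, 1, 2, 3, 5, 8, 13
F(7) = 13


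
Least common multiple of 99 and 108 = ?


GCD(99, 108) = 9
LCM = 99*108/9 = 10692/9 = 1188

LCM = 1188


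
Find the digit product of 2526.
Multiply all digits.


2 × 5 × 2 × 6 = 120


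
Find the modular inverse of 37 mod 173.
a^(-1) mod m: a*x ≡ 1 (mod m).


Use the extended Euclidean algorithm on (173, 37); each row r = 173*s + 37*t:
r=173, s=1, t=0
r=37, s=0, t=1
q=4: r=25, s=1, t=-4   [173*(1) + 37*(-4) = 25]
q=1: r=12, s=-1, t=5   [173*(-1) + 37*(5) = 12]
q=2: r=1, s=3, t=-14   [173*(3) + 37*(-14) = 1]
q=12: r=0, s=-37, t=173   [173*(-37) + 37*(173) = 0]
GCD = 1 with t = -14, so 37*(-14) ≡ 1 (mod 173)
Inverse = -14 mod 173 = 159
Check: 37 * 159 = 5883 ≡ 1 (mod 173)

37^(-1) ≡ 159 (mod 173)


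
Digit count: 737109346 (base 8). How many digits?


737109346 in base 8 = 5373662542
Number of digits = 10

10 digits (base 8)


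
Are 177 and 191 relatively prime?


Euclidean algorithm:
191 = 1 * 177 + 14
177 = 12 * 14 + 9
14 = 1 * 9 + 5
9 = 1 * 5 + 4
5 = 1 * 4 + 1
4 = 4 * 1 + 0
GCD(177, 191) = 1

Yes, coprime (GCD = 1)


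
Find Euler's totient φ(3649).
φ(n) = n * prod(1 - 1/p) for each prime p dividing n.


3649 = 41 × 89
Prime factors: 41, 89
φ(3649) = 3649 × (1-1/41) × (1-1/89)
= 3649 × 40/41 × 88/89 = 3520

φ(3649) = 3520


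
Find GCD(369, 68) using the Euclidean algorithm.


369 = 5 * 68 + 29
68 = 2 * 29 + 10
29 = 2 * 10 + 9
10 = 1 * 9 + 1
9 = 9 * 1 + 0
GCD = 1


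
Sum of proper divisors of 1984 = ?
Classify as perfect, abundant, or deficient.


Proper divisors: 1, 2, 4, 8, 16, 31, 32, 62, 64, 124, 248, 496, 992
Sum = 1 + 2 + 4 + 8 + 16 + 31 + 32 + 62 + 64 + 124 + 248 + 496 + 992 = 2080
2080 > 1984 → abundant

s(1984) = 2080 (abundant)


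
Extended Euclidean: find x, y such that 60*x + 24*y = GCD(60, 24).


Tabular extended Euclidean (each row: r = 60*s + 24*t):
r=60, s=1, t=0
r=24, s=0, t=1
q=2: r=12, s=1, t=-2   [60*(1) + 24*(-2) = 12]
q=2: r=0, s=-2, t=5   [60*(-2) + 24*(5) = 0]
GCD = 12; from the row with r=12: x=1, y=-2
Check: 60*(1) + 24*(-2) = 60 - 48 = 12

GCD = 12, x = 1, y = -2


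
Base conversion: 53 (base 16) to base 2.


53 (base 16) = 83 (decimal)
83 (decimal) = 1010011 (base 2)


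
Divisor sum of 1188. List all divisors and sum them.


Divisors of 1188: 1, 2, 3, 4, 6, 9, 11, 12, 18, 22, 27, 33, 36, 44, 54, 66, 99, 108, 132, 198, 297, 396, 594, 1188
Sum = 1 + 2 + 3 + 4 + 6 + 9 + 11 + 12 + 18 + 22 + 27 + 33 + 36 + 44 + 54 + 66 + 99 + 108 + 132 + 198 + 297 + 396 + 594 + 1188 = 3360

σ(1188) = 3360


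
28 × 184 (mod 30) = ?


28 × 184 = 5152
5152 mod 30 = 22


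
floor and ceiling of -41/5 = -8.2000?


-41/5 = -8.2000
floor = -9
ceil = -8

floor = -9, ceil = -8


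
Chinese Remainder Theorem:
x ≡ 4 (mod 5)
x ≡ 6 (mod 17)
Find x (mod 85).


M = 5*17 = 85
M1 = M/5 = 17, M2 = M/17 = 5
M1^(-1) mod 5 = 3, M2^(-1) mod 17 = 7
x = 4*17*3 + 6*5*7 = 414
414 mod 85 = 74
Check: 74 mod 5 = 4 ✓, 74 mod 17 = 6 ✓

x ≡ 74 (mod 85)


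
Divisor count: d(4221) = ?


4221 = 3^2 × 7^1 × 67^1
d(4221) = (2+1) × (1+1) × (1+1) = 12

12 divisors


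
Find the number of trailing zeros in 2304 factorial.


floor(2304/5) = 460
floor(2304/25) = 92
floor(2304/125) = 18
floor(2304/625) = 3
Total = 573

573 trailing zeros


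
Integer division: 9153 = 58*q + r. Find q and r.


9153 = 58 * 157 + 47
Check: 9106 + 47 = 9153

q = 157, r = 47


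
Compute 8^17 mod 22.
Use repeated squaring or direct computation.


8^1 mod 22 = 8
8^2 mod 22 = 20
8^3 mod 22 = 6
8^4 mod 22 = 4
8^5 mod 22 = 10
8^6 mod 22 = 14
8^7 mod 22 = 2
8^8 mod 22 = 16
8^9 mod 22 = 18
8^10 mod 22 = 12
8^11 mod 22 = 8
8^12 mod 22 = 20
8^13 mod 22 = 6
8^14 mod 22 = 4
8^15 mod 22 = 10
8^16 mod 22 = 14
8^17 mod 22 = 2


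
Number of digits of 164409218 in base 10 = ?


164409218 has 9 digits in base 10
floor(log10(164409218)) + 1 = floor(8.2159) + 1 = 9

9 digits (base 10)


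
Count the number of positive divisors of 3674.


3674 = 2^1 × 11^1 × 167^1
d(3674) = (1+1) × (1+1) × (1+1) = 8

8 divisors


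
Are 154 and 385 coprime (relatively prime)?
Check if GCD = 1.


Euclidean algorithm:
385 = 2 * 154 + 77
154 = 2 * 77 + 0
GCD(154, 385) = 77

No, not coprime (GCD = 77)


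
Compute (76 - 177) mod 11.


76 - 177 = -101
-101 mod 11 = 9


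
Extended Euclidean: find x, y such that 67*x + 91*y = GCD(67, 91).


Tabular extended Euclidean (each row: r = 67*s + 91*t):
r=67, s=1, t=0
r=91, s=0, t=1
q=0: r=67, s=1, t=0   [67*(1) + 91*(0) = 67]
q=1: r=24, s=-1, t=1   [67*(-1) + 91*(1) = 24]
q=2: r=19, s=3, t=-2   [67*(3) + 91*(-2) = 19]
q=1: r=5, s=-4, t=3   [67*(-4) + 91*(3) = 5]
q=3: r=4, s=15, t=-11   [67*(15) + 91*(-11) = 4]
q=1: r=1, s=-19, t=14   [67*(-19) + 91*(14) = 1]
q=4: r=0, s=91, t=-67   [67*(91) + 91*(-67) = 0]
GCD = 1; from the row with r=1: x=-19, y=14
Check: 67*(-19) + 91*(14) = -1273 + 1274 = 1

GCD = 1, x = -19, y = 14


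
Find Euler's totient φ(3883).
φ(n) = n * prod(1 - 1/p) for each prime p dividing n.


3883 = 11 × 353
Prime factors: 11, 353
φ(3883) = 3883 × (1-1/11) × (1-1/353)
= 3883 × 10/11 × 352/353 = 3520

φ(3883) = 3520


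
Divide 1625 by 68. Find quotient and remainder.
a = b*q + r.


1625 = 68 * 23 + 61
Check: 1564 + 61 = 1625

q = 23, r = 61


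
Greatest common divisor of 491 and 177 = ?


491 = 2 * 177 + 137
177 = 1 * 137 + 40
137 = 3 * 40 + 17
40 = 2 * 17 + 6
17 = 2 * 6 + 5
6 = 1 * 5 + 1
5 = 5 * 1 + 0
GCD = 1


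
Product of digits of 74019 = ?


7 × 4 × 0 × 1 × 9 = 0


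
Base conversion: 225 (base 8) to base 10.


225 (base 8) = 149 (decimal)
149 (decimal) = 149 (base 10)


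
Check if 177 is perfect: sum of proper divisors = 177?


Proper divisors of 177: 1, 3, 59
Sum = 1 + 3 + 59 = 63

No, 177 is not perfect (63 ≠ 177)


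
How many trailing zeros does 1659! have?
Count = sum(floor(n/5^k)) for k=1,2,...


floor(1659/5) = 331
floor(1659/25) = 66
floor(1659/125) = 13
floor(1659/625) = 2
Total = 412

412 trailing zeros


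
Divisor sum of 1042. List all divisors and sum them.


Divisors of 1042: 1, 2, 521, 1042
Sum = 1 + 2 + 521 + 1042 = 1566

σ(1042) = 1566


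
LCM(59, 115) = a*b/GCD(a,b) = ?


GCD(59, 115) = 1
LCM = 59*115/1 = 6785/1 = 6785

LCM = 6785


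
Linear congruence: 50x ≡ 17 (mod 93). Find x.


GCD(50, 93) = 1, unique solution
a^(-1) mod 93 = 80
x = 80 * 17 mod 93 = 58

x ≡ 58 (mod 93)


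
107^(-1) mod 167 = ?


Use the extended Euclidean algorithm on (167, 107); each row r = 167*s + 107*t:
r=167, s=1, t=0
r=107, s=0, t=1
q=1: r=60, s=1, t=-1   [167*(1) + 107*(-1) = 60]
q=1: r=47, s=-1, t=2   [167*(-1) + 107*(2) = 47]
q=1: r=13, s=2, t=-3   [167*(2) + 107*(-3) = 13]
q=3: r=8, s=-7, t=11   [167*(-7) + 107*(11) = 8]
q=1: r=5, s=9, t=-14   [167*(9) + 107*(-14) = 5]
q=1: r=3, s=-16, t=25   [167*(-16) + 107*(25) = 3]
q=1: r=2, s=25, t=-39   [167*(25) + 107*(-39) = 2]
q=1: r=1, s=-41, t=64   [167*(-41) + 107*(64) = 1]
q=2: r=0, s=107, t=-167   [167*(107) + 107*(-167) = 0]
GCD = 1 with t = 64, so 107*(64) ≡ 1 (mod 167)
Inverse = 64 mod 167 = 64
Check: 107 * 64 = 6848 ≡ 1 (mod 167)

107^(-1) ≡ 64 (mod 167)


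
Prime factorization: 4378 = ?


4378 / 2 = 2189
2189 / 11 = 199
199 / 199 = 1
4378 = 2 × 11 × 199


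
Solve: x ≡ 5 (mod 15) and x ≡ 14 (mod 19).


M = 15*19 = 285
M1 = M/15 = 19, M2 = M/19 = 15
M1^(-1) mod 15 = 4, M2^(-1) mod 19 = 14
x = 5*19*4 + 14*15*14 = 3320
3320 mod 285 = 185
Check: 185 mod 15 = 5 ✓, 185 mod 19 = 14 ✓

x ≡ 185 (mod 285)


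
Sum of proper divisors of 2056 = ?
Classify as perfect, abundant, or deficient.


Proper divisors: 1, 2, 4, 8, 257, 514, 1028
Sum = 1 + 2 + 4 + 8 + 257 + 514 + 1028 = 1814
1814 < 2056 → deficient

s(2056) = 1814 (deficient)


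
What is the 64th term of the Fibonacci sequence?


Sequence: 1, 1, 2, 3, 5, 8, 13, 21, 34, 55, 89, 144, 233, 377, 610, 987, 1597, 2584, 4181, 6765, 10946, 17711, 28657, 46368, 75025, 121393, 196418, 317811, 514229, 832040, 1346269, 2178309, 3524578, 5702887, 9227465, 14930352, 24157817, 39088169, 63245986, 102334155, 165580141, 267914296, 433494437, 701408733, 1134903170, 1836311903, 2971215073, 4807526976, 7778742049, 12586269025, 20365011074, 32951280099, 53316291173, 86267571272, 139583862445, 225851433717, 365435296162, 591286729879, 956722026041, 1548008755920, 2504730781961, 4052739537881, 6557470319842, 10610209857723
F(64) = 10610209857723


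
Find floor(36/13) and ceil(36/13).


36/13 = 2.7692
floor = 2
ceil = 3

floor = 2, ceil = 3


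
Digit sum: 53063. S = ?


5 + 3 + 0 + 6 + 3 = 17


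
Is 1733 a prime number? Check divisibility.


Check divisors up to sqrt(1733) = 41.6293
No divisors found.
1733 is prime.

Yes, 1733 is prime


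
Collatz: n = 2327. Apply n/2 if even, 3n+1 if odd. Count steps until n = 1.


2327 → 6982 → 3491 → 10474 → 5237 → 15712 → 7856 → 3928 → 1964 → 982 → 491 → 1474 → 737 → 2212 → 1106 → 553 → 1660 → 830 → 415 → 1246 → 623 → 1870 → 935 → 2806 → 1403 → 4210 → 2105 → 6316 → 3158 → 1579 → 4738 → 2369 → 7108 → 3554 → 1777 → 5332 → 2666 → 1333 → 4000 → 2000 → 1000 → 500 → 250 → 125 → 376 → 188 → 94 → 47 → 142 → 71 → 214 → 107 → 322 → 161 → 484 → 242 → 121 → 364 → 182 → 91 → 274 → 137 → 412 → 206 → 103 → 310 → 155 → 466 → 233 → 700 → 350 → 175 → 526 → 263 → 790 → 395 → 1186 → 593 → 1780 → 890 → 445 → 1336 → 668 → 334 → 167 → 502 → 251 → 754 → 377 → 1132 → 566 → 283 → 850 → 425 → 1276 → 638 → 319 → 958 → 479 → 1438 → 719 → 2158 → 1079 → 3238 → 1619 → 4858 → 2429 → 7288 → 3644 → 1822 → 911 → 2734 → 1367 → 4102 → 2051 → 6154 → 3077 → 9232 → 4616 → 2308 → 1154 → 577 → 1732 → 866 → 433 → 1300 → 650 → 325 → 976 → 488 → 244 → 122 → 61 → 184 → 92 → 46 → 23 → 70 → 35 → 106 → 53 → 160 → 80 → 40 → 20 → 10 → 5 → 16 → 8 → 4 → 2 → 1
Total steps = 151

151 steps


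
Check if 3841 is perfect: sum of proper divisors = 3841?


Proper divisors of 3841: 1, 23, 167
Sum = 1 + 23 + 167 = 191

No, 3841 is not perfect (191 ≠ 3841)


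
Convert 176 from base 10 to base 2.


176 (base 10) = 176 (decimal)
176 (decimal) = 10110000 (base 2)


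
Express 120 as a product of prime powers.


120 / 2 = 60
60 / 2 = 30
30 / 2 = 15
15 / 3 = 5
5 / 5 = 1
120 = 2^3 × 3 × 5


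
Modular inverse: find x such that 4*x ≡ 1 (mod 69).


Use the extended Euclidean algorithm on (69, 4); each row r = 69*s + 4*t:
r=69, s=1, t=0
r=4, s=0, t=1
q=17: r=1, s=1, t=-17   [69*(1) + 4*(-17) = 1]
q=4: r=0, s=-4, t=69   [69*(-4) + 4*(69) = 0]
GCD = 1 with t = -17, so 4*(-17) ≡ 1 (mod 69)
Inverse = -17 mod 69 = 52
Check: 4 * 52 = 208 ≡ 1 (mod 69)

4^(-1) ≡ 52 (mod 69)


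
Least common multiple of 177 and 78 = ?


GCD(177, 78) = 3
LCM = 177*78/3 = 13806/3 = 4602

LCM = 4602


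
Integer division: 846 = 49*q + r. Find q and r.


846 = 49 * 17 + 13
Check: 833 + 13 = 846

q = 17, r = 13


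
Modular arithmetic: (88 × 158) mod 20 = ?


88 × 158 = 13904
13904 mod 20 = 4


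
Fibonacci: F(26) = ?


Sequence: 1, 1, 2, 3, 5, 8, 13, 21, 34, 55, 89, 144, 233, 377, 610, 987, 1597, 2584, 4181, 6765, 10946, 17711, 28657, 46368, 75025, 121393
F(26) = 121393


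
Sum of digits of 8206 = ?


8 + 2 + 0 + 6 = 16


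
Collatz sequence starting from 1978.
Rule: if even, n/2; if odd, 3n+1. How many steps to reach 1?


1978 → 989 → 2968 → 1484 → 742 → 371 → 1114 → 557 → 1672 → 836 → 418 → 209 → 628 → 314 → 157 → 472 → 236 → 118 → 59 → 178 → 89 → 268 → 134 → 67 → 202 → 101 → 304 → 152 → 76 → 38 → 19 → 58 → 29 → 88 → 44 → 22 → 11 → 34 → 17 → 52 → 26 → 13 → 40 → 20 → 10 → 5 → 16 → 8 → 4 → 2 → 1
Total steps = 50

50 steps


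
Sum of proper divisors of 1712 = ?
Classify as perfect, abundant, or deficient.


Proper divisors: 1, 2, 4, 8, 16, 107, 214, 428, 856
Sum = 1 + 2 + 4 + 8 + 16 + 107 + 214 + 428 + 856 = 1636
1636 < 1712 → deficient

s(1712) = 1636 (deficient)


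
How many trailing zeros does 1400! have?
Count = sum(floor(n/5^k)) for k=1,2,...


floor(1400/5) = 280
floor(1400/25) = 56
floor(1400/125) = 11
floor(1400/625) = 2
Total = 349

349 trailing zeros


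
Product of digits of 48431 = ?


4 × 8 × 4 × 3 × 1 = 384


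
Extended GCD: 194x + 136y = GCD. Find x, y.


Tabular extended Euclidean (each row: r = 194*s + 136*t):
r=194, s=1, t=0
r=136, s=0, t=1
q=1: r=58, s=1, t=-1   [194*(1) + 136*(-1) = 58]
q=2: r=20, s=-2, t=3   [194*(-2) + 136*(3) = 20]
q=2: r=18, s=5, t=-7   [194*(5) + 136*(-7) = 18]
q=1: r=2, s=-7, t=10   [194*(-7) + 136*(10) = 2]
q=9: r=0, s=68, t=-97   [194*(68) + 136*(-97) = 0]
GCD = 2; from the row with r=2: x=-7, y=10
Check: 194*(-7) + 136*(10) = -1358 + 1360 = 2

GCD = 2, x = -7, y = 10


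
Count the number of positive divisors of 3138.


3138 = 2^1 × 3^1 × 523^1
d(3138) = (1+1) × (1+1) × (1+1) = 8

8 divisors


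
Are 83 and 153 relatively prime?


Euclidean algorithm:
153 = 1 * 83 + 70
83 = 1 * 70 + 13
70 = 5 * 13 + 5
13 = 2 * 5 + 3
5 = 1 * 3 + 2
3 = 1 * 2 + 1
2 = 2 * 1 + 0
GCD(83, 153) = 1

Yes, coprime (GCD = 1)


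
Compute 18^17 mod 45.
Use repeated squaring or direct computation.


18^1 mod 45 = 18
18^2 mod 45 = 9
18^3 mod 45 = 27
18^4 mod 45 = 36
18^5 mod 45 = 18
18^6 mod 45 = 9
18^7 mod 45 = 27
18^8 mod 45 = 36
18^9 mod 45 = 18
18^10 mod 45 = 9
18^11 mod 45 = 27
18^12 mod 45 = 36
18^13 mod 45 = 18
18^14 mod 45 = 9
18^15 mod 45 = 27
18^16 mod 45 = 36
18^17 mod 45 = 18


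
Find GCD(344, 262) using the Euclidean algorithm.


344 = 1 * 262 + 82
262 = 3 * 82 + 16
82 = 5 * 16 + 2
16 = 8 * 2 + 0
GCD = 2


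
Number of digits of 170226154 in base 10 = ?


170226154 has 9 digits in base 10
floor(log10(170226154)) + 1 = floor(8.2310) + 1 = 9

9 digits (base 10)


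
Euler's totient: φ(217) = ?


217 = 7 × 31
Prime factors: 7, 31
φ(217) = 217 × (1-1/7) × (1-1/31)
= 217 × 6/7 × 30/31 = 180

φ(217) = 180


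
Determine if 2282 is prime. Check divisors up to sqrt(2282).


2282 / 2 = 1141 (exact division)
2282 is NOT prime.

No, 2282 is not prime


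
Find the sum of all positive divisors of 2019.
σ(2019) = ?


Divisors of 2019: 1, 3, 673, 2019
Sum = 1 + 3 + 673 + 2019 = 2696

σ(2019) = 2696


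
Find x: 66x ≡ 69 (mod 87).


GCD(66, 87) = 3 divides 69
Divide: 22x ≡ 23 (mod 29)
x ≡ 5 (mod 29)


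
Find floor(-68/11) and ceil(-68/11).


-68/11 = -6.1818
floor = -7
ceil = -6

floor = -7, ceil = -6


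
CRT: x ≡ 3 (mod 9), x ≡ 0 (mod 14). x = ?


M = 9*14 = 126
M1 = M/9 = 14, M2 = M/14 = 9
M1^(-1) mod 9 = 2, M2^(-1) mod 14 = 11
x = 3*14*2 + 0*9*11 = 84
84 mod 126 = 84
Check: 84 mod 9 = 3 ✓, 84 mod 14 = 0 ✓

x ≡ 84 (mod 126)


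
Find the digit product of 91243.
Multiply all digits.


9 × 1 × 2 × 4 × 3 = 216


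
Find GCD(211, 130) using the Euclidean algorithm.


211 = 1 * 130 + 81
130 = 1 * 81 + 49
81 = 1 * 49 + 32
49 = 1 * 32 + 17
32 = 1 * 17 + 15
17 = 1 * 15 + 2
15 = 7 * 2 + 1
2 = 2 * 1 + 0
GCD = 1


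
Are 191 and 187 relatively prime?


Euclidean algorithm:
191 = 1 * 187 + 4
187 = 46 * 4 + 3
4 = 1 * 3 + 1
3 = 3 * 1 + 0
GCD(191, 187) = 1

Yes, coprime (GCD = 1)


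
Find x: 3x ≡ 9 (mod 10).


GCD(3, 10) = 1, unique solution
a^(-1) mod 10 = 7
x = 7 * 9 mod 10 = 3

x ≡ 3 (mod 10)


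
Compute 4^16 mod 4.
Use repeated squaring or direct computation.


4^1 mod 4 = 0
4^2 mod 4 = 0
4^3 mod 4 = 0
4^4 mod 4 = 0
4^5 mod 4 = 0
4^6 mod 4 = 0
4^7 mod 4 = 0
4^8 mod 4 = 0
4^9 mod 4 = 0
4^10 mod 4 = 0
4^11 mod 4 = 0
4^12 mod 4 = 0
4^13 mod 4 = 0
4^14 mod 4 = 0
4^15 mod 4 = 0
4^16 mod 4 = 0


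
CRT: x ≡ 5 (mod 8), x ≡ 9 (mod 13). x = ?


M = 8*13 = 104
M1 = M/8 = 13, M2 = M/13 = 8
M1^(-1) mod 8 = 5, M2^(-1) mod 13 = 5
x = 5*13*5 + 9*8*5 = 685
685 mod 104 = 61
Check: 61 mod 8 = 5 ✓, 61 mod 13 = 9 ✓

x ≡ 61 (mod 104)


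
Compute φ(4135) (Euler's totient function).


4135 = 5 × 827
Prime factors: 5, 827
φ(4135) = 4135 × (1-1/5) × (1-1/827)
= 4135 × 4/5 × 826/827 = 3304

φ(4135) = 3304


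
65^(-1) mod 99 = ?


Use the extended Euclidean algorithm on (99, 65); each row r = 99*s + 65*t:
r=99, s=1, t=0
r=65, s=0, t=1
q=1: r=34, s=1, t=-1   [99*(1) + 65*(-1) = 34]
q=1: r=31, s=-1, t=2   [99*(-1) + 65*(2) = 31]
q=1: r=3, s=2, t=-3   [99*(2) + 65*(-3) = 3]
q=10: r=1, s=-21, t=32   [99*(-21) + 65*(32) = 1]
q=3: r=0, s=65, t=-99   [99*(65) + 65*(-99) = 0]
GCD = 1 with t = 32, so 65*(32) ≡ 1 (mod 99)
Inverse = 32 mod 99 = 32
Check: 65 * 32 = 2080 ≡ 1 (mod 99)

65^(-1) ≡ 32 (mod 99)


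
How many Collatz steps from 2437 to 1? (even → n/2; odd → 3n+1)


2437 → 7312 → 3656 → 1828 → 914 → 457 → 1372 → 686 → 343 → 1030 → 515 → 1546 → 773 → 2320 → 1160 → 580 → 290 → 145 → 436 → 218 → 109 → 328 → 164 → 82 → 41 → 124 → 62 → 31 → 94 → 47 → 142 → 71 → 214 → 107 → 322 → 161 → 484 → 242 → 121 → 364 → 182 → 91 → 274 → 137 → 412 → 206 → 103 → 310 → 155 → 466 → 233 → 700 → 350 → 175 → 526 → 263 → 790 → 395 → 1186 → 593 → 1780 → 890 → 445 → 1336 → 668 → 334 → 167 → 502 → 251 → 754 → 377 → 1132 → 566 → 283 → 850 → 425 → 1276 → 638 → 319 → 958 → 479 → 1438 → 719 → 2158 → 1079 → 3238 → 1619 → 4858 → 2429 → 7288 → 3644 → 1822 → 911 → 2734 → 1367 → 4102 → 2051 → 6154 → 3077 → 9232 → 4616 → 2308 → 1154 → 577 → 1732 → 866 → 433 → 1300 → 650 → 325 → 976 → 488 → 244 → 122 → 61 → 184 → 92 → 46 → 23 → 70 → 35 → 106 → 53 → 160 → 80 → 40 → 20 → 10 → 5 → 16 → 8 → 4 → 2 → 1
Total steps = 133

133 steps


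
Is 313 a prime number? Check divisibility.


Check divisors up to sqrt(313) = 17.6918
No divisors found.
313 is prime.

Yes, 313 is prime


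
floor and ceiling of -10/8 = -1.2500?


-10/8 = -1.2500
floor = -2
ceil = -1

floor = -2, ceil = -1


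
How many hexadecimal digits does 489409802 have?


489409802 in base 16 = 1D2BCD0A
Number of digits = 8

8 digits (base 16)


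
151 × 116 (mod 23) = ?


151 × 116 = 17516
17516 mod 23 = 13


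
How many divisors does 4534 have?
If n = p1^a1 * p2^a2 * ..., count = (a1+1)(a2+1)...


4534 = 2^1 × 2267^1
d(4534) = (1+1) × (1+1) = 4

4 divisors


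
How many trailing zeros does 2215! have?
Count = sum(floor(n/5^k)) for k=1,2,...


floor(2215/5) = 443
floor(2215/25) = 88
floor(2215/125) = 17
floor(2215/625) = 3
Total = 551

551 trailing zeros


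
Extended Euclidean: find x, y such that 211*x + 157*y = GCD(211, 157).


Tabular extended Euclidean (each row: r = 211*s + 157*t):
r=211, s=1, t=0
r=157, s=0, t=1
q=1: r=54, s=1, t=-1   [211*(1) + 157*(-1) = 54]
q=2: r=49, s=-2, t=3   [211*(-2) + 157*(3) = 49]
q=1: r=5, s=3, t=-4   [211*(3) + 157*(-4) = 5]
q=9: r=4, s=-29, t=39   [211*(-29) + 157*(39) = 4]
q=1: r=1, s=32, t=-43   [211*(32) + 157*(-43) = 1]
q=4: r=0, s=-157, t=211   [211*(-157) + 157*(211) = 0]
GCD = 1; from the row with r=1: x=32, y=-43
Check: 211*(32) + 157*(-43) = 6752 - 6751 = 1

GCD = 1, x = 32, y = -43


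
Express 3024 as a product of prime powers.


3024 / 2 = 1512
1512 / 2 = 756
756 / 2 = 378
378 / 2 = 189
189 / 3 = 63
63 / 3 = 21
21 / 3 = 7
7 / 7 = 1
3024 = 2^4 × 3^3 × 7


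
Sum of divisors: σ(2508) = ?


Divisors of 2508: 1, 2, 3, 4, 6, 11, 12, 19, 22, 33, 38, 44, 57, 66, 76, 114, 132, 209, 228, 418, 627, 836, 1254, 2508
Sum = 1 + 2 + 3 + 4 + 6 + 11 + 12 + 19 + 22 + 33 + 38 + 44 + 57 + 66 + 76 + 114 + 132 + 209 + 228 + 418 + 627 + 836 + 1254 + 2508 = 6720

σ(2508) = 6720


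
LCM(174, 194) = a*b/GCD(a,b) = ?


GCD(174, 194) = 2
LCM = 174*194/2 = 33756/2 = 16878

LCM = 16878


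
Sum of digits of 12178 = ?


1 + 2 + 1 + 7 + 8 = 19


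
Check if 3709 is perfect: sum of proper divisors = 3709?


Proper divisors of 3709: 1
Sum = 1 = 1

No, 3709 is not perfect (1 ≠ 3709)


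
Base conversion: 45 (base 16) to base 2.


45 (base 16) = 69 (decimal)
69 (decimal) = 1000101 (base 2)


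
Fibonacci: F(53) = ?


Sequence: 1, 1, 2, 3, 5, 8, 13, 21, 34, 55, 89, 144, 233, 377, 610, 987, 1597, 2584, 4181, 6765, 10946, 17711, 28657, 46368, 75025, 121393, 196418, 317811, 514229, 832040, 1346269, 2178309, 3524578, 5702887, 9227465, 14930352, 24157817, 39088169, 63245986, 102334155, 165580141, 267914296, 433494437, 701408733, 1134903170, 1836311903, 2971215073, 4807526976, 7778742049, 12586269025, 20365011074, 32951280099, 53316291173
F(53) = 53316291173


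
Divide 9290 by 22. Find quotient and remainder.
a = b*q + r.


9290 = 22 * 422 + 6
Check: 9284 + 6 = 9290

q = 422, r = 6


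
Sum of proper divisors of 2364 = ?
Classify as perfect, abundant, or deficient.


Proper divisors: 1, 2, 3, 4, 6, 12, 197, 394, 591, 788, 1182
Sum = 1 + 2 + 3 + 4 + 6 + 12 + 197 + 394 + 591 + 788 + 1182 = 3180
3180 > 2364 → abundant

s(2364) = 3180 (abundant)


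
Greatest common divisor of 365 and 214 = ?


365 = 1 * 214 + 151
214 = 1 * 151 + 63
151 = 2 * 63 + 25
63 = 2 * 25 + 13
25 = 1 * 13 + 12
13 = 1 * 12 + 1
12 = 12 * 1 + 0
GCD = 1


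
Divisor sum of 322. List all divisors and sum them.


Divisors of 322: 1, 2, 7, 14, 23, 46, 161, 322
Sum = 1 + 2 + 7 + 14 + 23 + 46 + 161 + 322 = 576

σ(322) = 576


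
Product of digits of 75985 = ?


7 × 5 × 9 × 8 × 5 = 12600


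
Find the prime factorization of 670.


670 / 2 = 335
335 / 5 = 67
67 / 67 = 1
670 = 2 × 5 × 67


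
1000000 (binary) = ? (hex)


1000000 (base 2) = 64 (decimal)
64 (decimal) = 40 (base 16)


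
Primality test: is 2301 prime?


2301 / 3 = 767 (exact division)
2301 is NOT prime.

No, 2301 is not prime


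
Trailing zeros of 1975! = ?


floor(1975/5) = 395
floor(1975/25) = 79
floor(1975/125) = 15
floor(1975/625) = 3
Total = 492

492 trailing zeros


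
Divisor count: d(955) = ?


955 = 5^1 × 191^1
d(955) = (1+1) × (1+1) = 4

4 divisors


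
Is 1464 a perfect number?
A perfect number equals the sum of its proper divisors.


Proper divisors of 1464: 1, 2, 3, 4, 6, 8, 12, 24, 61, 122, 183, 244, 366, 488, 732
Sum = 1 + 2 + 3 + 4 + 6 + 8 + 12 + 24 + 61 + 122 + 183 + 244 + 366 + 488 + 732 = 2256

No, 1464 is not perfect (2256 ≠ 1464)


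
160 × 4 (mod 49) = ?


160 × 4 = 640
640 mod 49 = 3


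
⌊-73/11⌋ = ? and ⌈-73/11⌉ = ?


-73/11 = -6.6364
floor = -7
ceil = -6

floor = -7, ceil = -6


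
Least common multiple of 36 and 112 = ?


GCD(36, 112) = 4
LCM = 36*112/4 = 4032/4 = 1008

LCM = 1008


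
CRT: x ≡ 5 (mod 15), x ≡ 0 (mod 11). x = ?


M = 15*11 = 165
M1 = M/15 = 11, M2 = M/11 = 15
M1^(-1) mod 15 = 11, M2^(-1) mod 11 = 3
x = 5*11*11 + 0*15*3 = 605
605 mod 165 = 110
Check: 110 mod 15 = 5 ✓, 110 mod 11 = 0 ✓

x ≡ 110 (mod 165)


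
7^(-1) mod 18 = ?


Use the extended Euclidean algorithm on (18, 7); each row r = 18*s + 7*t:
r=18, s=1, t=0
r=7, s=0, t=1
q=2: r=4, s=1, t=-2   [18*(1) + 7*(-2) = 4]
q=1: r=3, s=-1, t=3   [18*(-1) + 7*(3) = 3]
q=1: r=1, s=2, t=-5   [18*(2) + 7*(-5) = 1]
q=3: r=0, s=-7, t=18   [18*(-7) + 7*(18) = 0]
GCD = 1 with t = -5, so 7*(-5) ≡ 1 (mod 18)
Inverse = -5 mod 18 = 13
Check: 7 * 13 = 91 ≡ 1 (mod 18)

7^(-1) ≡ 13 (mod 18)


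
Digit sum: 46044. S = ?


4 + 6 + 0 + 4 + 4 = 18


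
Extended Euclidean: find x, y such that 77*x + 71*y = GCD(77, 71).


Tabular extended Euclidean (each row: r = 77*s + 71*t):
r=77, s=1, t=0
r=71, s=0, t=1
q=1: r=6, s=1, t=-1   [77*(1) + 71*(-1) = 6]
q=11: r=5, s=-11, t=12   [77*(-11) + 71*(12) = 5]
q=1: r=1, s=12, t=-13   [77*(12) + 71*(-13) = 1]
q=5: r=0, s=-71, t=77   [77*(-71) + 71*(77) = 0]
GCD = 1; from the row with r=1: x=12, y=-13
Check: 77*(12) + 71*(-13) = 924 - 923 = 1

GCD = 1, x = 12, y = -13


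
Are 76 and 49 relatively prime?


Euclidean algorithm:
76 = 1 * 49 + 27
49 = 1 * 27 + 22
27 = 1 * 22 + 5
22 = 4 * 5 + 2
5 = 2 * 2 + 1
2 = 2 * 1 + 0
GCD(76, 49) = 1

Yes, coprime (GCD = 1)


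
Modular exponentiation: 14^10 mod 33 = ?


14^1 mod 33 = 14
14^2 mod 33 = 31
14^3 mod 33 = 5
14^4 mod 33 = 4
14^5 mod 33 = 23
14^6 mod 33 = 25
14^7 mod 33 = 20
14^8 mod 33 = 16
14^9 mod 33 = 26
14^10 mod 33 = 1


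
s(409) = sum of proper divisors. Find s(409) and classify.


Proper divisors: 1
Sum = 1 = 1
1 < 409 → deficient

s(409) = 1 (deficient)


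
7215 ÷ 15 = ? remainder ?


7215 = 15 * 481 + 0
Check: 7215 + 0 = 7215

q = 481, r = 0


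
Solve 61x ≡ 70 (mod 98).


GCD(61, 98) = 1, unique solution
a^(-1) mod 98 = 45
x = 45 * 70 mod 98 = 14

x ≡ 14 (mod 98)


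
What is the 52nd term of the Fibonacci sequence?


Sequence: 1, 1, 2, 3, 5, 8, 13, 21, 34, 55, 89, 144, 233, 377, 610, 987, 1597, 2584, 4181, 6765, 10946, 17711, 28657, 46368, 75025, 121393, 196418, 317811, 514229, 832040, 1346269, 2178309, 3524578, 5702887, 9227465, 14930352, 24157817, 39088169, 63245986, 102334155, 165580141, 267914296, 433494437, 701408733, 1134903170, 1836311903, 2971215073, 4807526976, 7778742049, 12586269025, 20365011074, 32951280099
F(52) = 32951280099


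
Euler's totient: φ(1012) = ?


1012 = 2^2 × 11 × 23
Prime factors: 2, 11, 23
φ(1012) = 1012 × (1-1/2) × (1-1/11) × (1-1/23)
= 1012 × 1/2 × 10/11 × 22/23 = 440

φ(1012) = 440


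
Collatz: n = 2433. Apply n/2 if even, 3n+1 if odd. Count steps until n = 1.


2433 → 7300 → 3650 → 1825 → 5476 → 2738 → 1369 → 4108 → 2054 → 1027 → 3082 → 1541 → 4624 → 2312 → 1156 → 578 → 289 → 868 → 434 → 217 → 652 → 326 → 163 → 490 → 245 → 736 → 368 → 184 → 92 → 46 → 23 → 70 → 35 → 106 → 53 → 160 → 80 → 40 → 20 → 10 → 5 → 16 → 8 → 4 → 2 → 1
Total steps = 45

45 steps


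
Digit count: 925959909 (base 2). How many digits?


925959909 in base 2 = 110111001100010000011011100101
Number of digits = 30

30 digits (base 2)


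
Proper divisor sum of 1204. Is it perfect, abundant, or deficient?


Proper divisors: 1, 2, 4, 7, 14, 28, 43, 86, 172, 301, 602
Sum = 1 + 2 + 4 + 7 + 14 + 28 + 43 + 86 + 172 + 301 + 602 = 1260
1260 > 1204 → abundant

s(1204) = 1260 (abundant)


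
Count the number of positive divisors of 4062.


4062 = 2^1 × 3^1 × 677^1
d(4062) = (1+1) × (1+1) × (1+1) = 8

8 divisors


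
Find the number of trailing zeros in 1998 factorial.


floor(1998/5) = 399
floor(1998/25) = 79
floor(1998/125) = 15
floor(1998/625) = 3
Total = 496

496 trailing zeros


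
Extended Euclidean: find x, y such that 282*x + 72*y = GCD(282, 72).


Tabular extended Euclidean (each row: r = 282*s + 72*t):
r=282, s=1, t=0
r=72, s=0, t=1
q=3: r=66, s=1, t=-3   [282*(1) + 72*(-3) = 66]
q=1: r=6, s=-1, t=4   [282*(-1) + 72*(4) = 6]
q=11: r=0, s=12, t=-47   [282*(12) + 72*(-47) = 0]
GCD = 6; from the row with r=6: x=-1, y=4
Check: 282*(-1) + 72*(4) = -282 + 288 = 6

GCD = 6, x = -1, y = 4


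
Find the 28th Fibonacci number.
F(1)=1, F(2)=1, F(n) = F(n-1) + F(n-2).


Sequence: 1, 1, 2, 3, 5, 8, 13, 21, 34, 55, 89, 144, 233, 377, 610, 987, 1597, 2584, 4181, 6765, 10946, 17711, 28657, 46368, 75025, 121393, 196418, 317811
F(28) = 317811


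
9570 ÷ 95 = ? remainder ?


9570 = 95 * 100 + 70
Check: 9500 + 70 = 9570

q = 100, r = 70


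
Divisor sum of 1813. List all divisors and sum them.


Divisors of 1813: 1, 7, 37, 49, 259, 1813
Sum = 1 + 7 + 37 + 49 + 259 + 1813 = 2166

σ(1813) = 2166


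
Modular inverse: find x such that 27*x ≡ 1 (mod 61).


Use the extended Euclidean algorithm on (61, 27); each row r = 61*s + 27*t:
r=61, s=1, t=0
r=27, s=0, t=1
q=2: r=7, s=1, t=-2   [61*(1) + 27*(-2) = 7]
q=3: r=6, s=-3, t=7   [61*(-3) + 27*(7) = 6]
q=1: r=1, s=4, t=-9   [61*(4) + 27*(-9) = 1]
q=6: r=0, s=-27, t=61   [61*(-27) + 27*(61) = 0]
GCD = 1 with t = -9, so 27*(-9) ≡ 1 (mod 61)
Inverse = -9 mod 61 = 52
Check: 27 * 52 = 1404 ≡ 1 (mod 61)

27^(-1) ≡ 52 (mod 61)


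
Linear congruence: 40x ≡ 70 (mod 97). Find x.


GCD(40, 97) = 1, unique solution
a^(-1) mod 97 = 17
x = 17 * 70 mod 97 = 26

x ≡ 26 (mod 97)


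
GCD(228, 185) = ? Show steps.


228 = 1 * 185 + 43
185 = 4 * 43 + 13
43 = 3 * 13 + 4
13 = 3 * 4 + 1
4 = 4 * 1 + 0
GCD = 1


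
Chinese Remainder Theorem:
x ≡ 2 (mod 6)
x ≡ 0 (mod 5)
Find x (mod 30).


M = 6*5 = 30
M1 = M/6 = 5, M2 = M/5 = 6
M1^(-1) mod 6 = 5, M2^(-1) mod 5 = 1
x = 2*5*5 + 0*6*1 = 50
50 mod 30 = 20
Check: 20 mod 6 = 2 ✓, 20 mod 5 = 0 ✓

x ≡ 20 (mod 30)


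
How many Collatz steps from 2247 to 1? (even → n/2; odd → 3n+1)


2247 → 6742 → 3371 → 10114 → 5057 → 15172 → 7586 → 3793 → 11380 → 5690 → 2845 → 8536 → 4268 → 2134 → 1067 → 3202 → 1601 → 4804 → 2402 → 1201 → 3604 → 1802 → 901 → 2704 → 1352 → 676 → 338 → 169 → 508 → 254 → 127 → 382 → 191 → 574 → 287 → 862 → 431 → 1294 → 647 → 1942 → 971 → 2914 → 1457 → 4372 → 2186 → 1093 → 3280 → 1640 → 820 → 410 → 205 → 616 → 308 → 154 → 77 → 232 → 116 → 58 → 29 → 88 → 44 → 22 → 11 → 34 → 17 → 52 → 26 → 13 → 40 → 20 → 10 → 5 → 16 → 8 → 4 → 2 → 1
Total steps = 76

76 steps


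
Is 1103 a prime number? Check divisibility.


Check divisors up to sqrt(1103) = 33.2114
No divisors found.
1103 is prime.

Yes, 1103 is prime


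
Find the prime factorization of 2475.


2475 / 3 = 825
825 / 3 = 275
275 / 5 = 55
55 / 5 = 11
11 / 11 = 1
2475 = 3^2 × 5^2 × 11


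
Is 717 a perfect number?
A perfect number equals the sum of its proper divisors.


Proper divisors of 717: 1, 3, 239
Sum = 1 + 3 + 239 = 243

No, 717 is not perfect (243 ≠ 717)


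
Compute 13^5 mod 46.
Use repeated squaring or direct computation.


13^1 mod 46 = 13
13^2 mod 46 = 31
13^3 mod 46 = 35
13^4 mod 46 = 41
13^5 mod 46 = 27


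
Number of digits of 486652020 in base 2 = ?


486652020 in base 2 = 11101000000011011100001110100
Number of digits = 29

29 digits (base 2)


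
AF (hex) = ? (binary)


AF (base 16) = 175 (decimal)
175 (decimal) = 10101111 (base 2)


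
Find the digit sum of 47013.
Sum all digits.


4 + 7 + 0 + 1 + 3 = 15


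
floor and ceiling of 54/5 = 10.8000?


54/5 = 10.8000
floor = 10
ceil = 11

floor = 10, ceil = 11


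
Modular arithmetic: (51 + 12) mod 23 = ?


51 + 12 = 63
63 mod 23 = 17


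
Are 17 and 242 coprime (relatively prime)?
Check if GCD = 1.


Euclidean algorithm:
242 = 14 * 17 + 4
17 = 4 * 4 + 1
4 = 4 * 1 + 0
GCD(17, 242) = 1

Yes, coprime (GCD = 1)


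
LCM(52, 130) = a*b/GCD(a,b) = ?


GCD(52, 130) = 26
LCM = 52*130/26 = 6760/26 = 260

LCM = 260


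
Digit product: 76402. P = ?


7 × 6 × 4 × 0 × 2 = 0


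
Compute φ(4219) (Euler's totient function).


4219 = 4219
Prime factors: 4219
φ(4219) = 4219 × (1-1/4219)
= 4219 × 4218/4219 = 4218

φ(4219) = 4218


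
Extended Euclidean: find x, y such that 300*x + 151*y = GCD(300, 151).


Tabular extended Euclidean (each row: r = 300*s + 151*t):
r=300, s=1, t=0
r=151, s=0, t=1
q=1: r=149, s=1, t=-1   [300*(1) + 151*(-1) = 149]
q=1: r=2, s=-1, t=2   [300*(-1) + 151*(2) = 2]
q=74: r=1, s=75, t=-149   [300*(75) + 151*(-149) = 1]
q=2: r=0, s=-151, t=300   [300*(-151) + 151*(300) = 0]
GCD = 1; from the row with r=1: x=75, y=-149
Check: 300*(75) + 151*(-149) = 22500 - 22499 = 1

GCD = 1, x = 75, y = -149


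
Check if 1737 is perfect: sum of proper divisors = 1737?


Proper divisors of 1737: 1, 3, 9, 193, 579
Sum = 1 + 3 + 9 + 193 + 579 = 785

No, 1737 is not perfect (785 ≠ 1737)


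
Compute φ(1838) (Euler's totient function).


1838 = 2 × 919
Prime factors: 2, 919
φ(1838) = 1838 × (1-1/2) × (1-1/919)
= 1838 × 1/2 × 918/919 = 918

φ(1838) = 918


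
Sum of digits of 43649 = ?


4 + 3 + 6 + 4 + 9 = 26


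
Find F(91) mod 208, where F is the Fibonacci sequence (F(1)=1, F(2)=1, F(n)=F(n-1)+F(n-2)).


F(k) mod 208 for k=1..91:
1, 1, 2, 3, 5, 8, 13, 21, 34, 55, 89, 144, 25, 169, 194, 155, 141, 88, 21, 109, 130, 31, 161, 192, 145, 129, 66, 195, 53, 40, 93, 133, 18, 151, 169, 112, 73, 185, 50, 27, 77, 104, 181, 77, 50, 127, 177, 96, 65, 161, 18, 179, 197, 168, 157, 117, 66, 183, 41, 16, 57, 73, 130, 203, 125, 120, 37, 157, 194, 143, 129, 64, 193, 49, 34, 83, 117, 200, 109, 101, 2, 103, 105, 0, 105, 105, 2, 107, 109, 8, 117
F(91) mod 208 = 117


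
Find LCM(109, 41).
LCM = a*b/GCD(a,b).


GCD(109, 41) = 1
LCM = 109*41/1 = 4469/1 = 4469

LCM = 4469


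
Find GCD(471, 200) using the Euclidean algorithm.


471 = 2 * 200 + 71
200 = 2 * 71 + 58
71 = 1 * 58 + 13
58 = 4 * 13 + 6
13 = 2 * 6 + 1
6 = 6 * 1 + 0
GCD = 1


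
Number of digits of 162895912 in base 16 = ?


162895912 in base 16 = 9B59828
Number of digits = 7

7 digits (base 16)


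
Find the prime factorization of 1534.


1534 / 2 = 767
767 / 13 = 59
59 / 59 = 1
1534 = 2 × 13 × 59


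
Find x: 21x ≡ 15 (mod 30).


GCD(21, 30) = 3 divides 15
Divide: 7x ≡ 5 (mod 10)
x ≡ 5 (mod 10)


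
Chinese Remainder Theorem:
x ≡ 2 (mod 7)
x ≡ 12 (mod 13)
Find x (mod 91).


M = 7*13 = 91
M1 = M/7 = 13, M2 = M/13 = 7
M1^(-1) mod 7 = 6, M2^(-1) mod 13 = 2
x = 2*13*6 + 12*7*2 = 324
324 mod 91 = 51
Check: 51 mod 7 = 2 ✓, 51 mod 13 = 12 ✓

x ≡ 51 (mod 91)


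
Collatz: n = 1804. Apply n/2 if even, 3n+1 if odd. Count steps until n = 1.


1804 → 902 → 451 → 1354 → 677 → 2032 → 1016 → 508 → 254 → 127 → 382 → 191 → 574 → 287 → 862 → 431 → 1294 → 647 → 1942 → 971 → 2914 → 1457 → 4372 → 2186 → 1093 → 3280 → 1640 → 820 → 410 → 205 → 616 → 308 → 154 → 77 → 232 → 116 → 58 → 29 → 88 → 44 → 22 → 11 → 34 → 17 → 52 → 26 → 13 → 40 → 20 → 10 → 5 → 16 → 8 → 4 → 2 → 1
Total steps = 55

55 steps


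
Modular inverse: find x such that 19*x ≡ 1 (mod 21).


Use the extended Euclidean algorithm on (21, 19); each row r = 21*s + 19*t:
r=21, s=1, t=0
r=19, s=0, t=1
q=1: r=2, s=1, t=-1   [21*(1) + 19*(-1) = 2]
q=9: r=1, s=-9, t=10   [21*(-9) + 19*(10) = 1]
q=2: r=0, s=19, t=-21   [21*(19) + 19*(-21) = 0]
GCD = 1 with t = 10, so 19*(10) ≡ 1 (mod 21)
Inverse = 10 mod 21 = 10
Check: 19 * 10 = 190 ≡ 1 (mod 21)

19^(-1) ≡ 10 (mod 21)


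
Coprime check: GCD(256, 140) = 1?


Euclidean algorithm:
256 = 1 * 140 + 116
140 = 1 * 116 + 24
116 = 4 * 24 + 20
24 = 1 * 20 + 4
20 = 5 * 4 + 0
GCD(256, 140) = 4

No, not coprime (GCD = 4)


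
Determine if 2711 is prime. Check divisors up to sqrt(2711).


Check divisors up to sqrt(2711) = 52.0673
No divisors found.
2711 is prime.

Yes, 2711 is prime


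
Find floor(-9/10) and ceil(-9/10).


-9/10 = -0.9000
floor = -1
ceil = 0

floor = -1, ceil = 0


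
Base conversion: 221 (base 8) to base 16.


221 (base 8) = 145 (decimal)
145 (decimal) = 91 (base 16)


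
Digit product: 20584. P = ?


2 × 0 × 5 × 8 × 4 = 0


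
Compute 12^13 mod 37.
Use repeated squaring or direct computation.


12^1 mod 37 = 12
12^2 mod 37 = 33
12^3 mod 37 = 26
12^4 mod 37 = 16
12^5 mod 37 = 7
12^6 mod 37 = 10
12^7 mod 37 = 9
12^8 mod 37 = 34
12^9 mod 37 = 1
12^10 mod 37 = 12
12^11 mod 37 = 33
12^12 mod 37 = 26
12^13 mod 37 = 16


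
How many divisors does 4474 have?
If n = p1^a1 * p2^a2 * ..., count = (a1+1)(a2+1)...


4474 = 2^1 × 2237^1
d(4474) = (1+1) × (1+1) = 4

4 divisors


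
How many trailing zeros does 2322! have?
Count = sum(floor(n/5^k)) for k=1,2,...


floor(2322/5) = 464
floor(2322/25) = 92
floor(2322/125) = 18
floor(2322/625) = 3
Total = 577

577 trailing zeros


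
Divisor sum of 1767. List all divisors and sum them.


Divisors of 1767: 1, 3, 19, 31, 57, 93, 589, 1767
Sum = 1 + 3 + 19 + 31 + 57 + 93 + 589 + 1767 = 2560

σ(1767) = 2560


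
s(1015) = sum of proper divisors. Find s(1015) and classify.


Proper divisors: 1, 5, 7, 29, 35, 145, 203
Sum = 1 + 5 + 7 + 29 + 35 + 145 + 203 = 425
425 < 1015 → deficient

s(1015) = 425 (deficient)


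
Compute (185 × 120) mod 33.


185 × 120 = 22200
22200 mod 33 = 24


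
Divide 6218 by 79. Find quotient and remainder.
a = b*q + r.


6218 = 79 * 78 + 56
Check: 6162 + 56 = 6218

q = 78, r = 56


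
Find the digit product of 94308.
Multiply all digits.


9 × 4 × 3 × 0 × 8 = 0


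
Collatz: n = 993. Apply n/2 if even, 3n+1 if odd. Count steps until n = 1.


993 → 2980 → 1490 → 745 → 2236 → 1118 → 559 → 1678 → 839 → 2518 → 1259 → 3778 → 1889 → 5668 → 2834 → 1417 → 4252 → 2126 → 1063 → 3190 → 1595 → 4786 → 2393 → 7180 → 3590 → 1795 → 5386 → 2693 → 8080 → 4040 → 2020 → 1010 → 505 → 1516 → 758 → 379 → 1138 → 569 → 1708 → 854 → 427 → 1282 → 641 → 1924 → 962 → 481 → 1444 → 722 → 361 → 1084 → 542 → 271 → 814 → 407 → 1222 → 611 → 1834 → 917 → 2752 → 1376 → 688 → 344 → 172 → 86 → 43 → 130 → 65 → 196 → 98 → 49 → 148 → 74 → 37 → 112 → 56 → 28 → 14 → 7 → 22 → 11 → 34 → 17 → 52 → 26 → 13 → 40 → 20 → 10 → 5 → 16 → 8 → 4 → 2 → 1
Total steps = 93

93 steps


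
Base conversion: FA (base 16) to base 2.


FA (base 16) = 250 (decimal)
250 (decimal) = 11111010 (base 2)


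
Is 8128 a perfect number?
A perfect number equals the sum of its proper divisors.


Proper divisors of 8128: 1, 2, 4, 8, 16, 32, 64, 127, 254, 508, 1016, 2032, 4064
Sum = 1 + 2 + 4 + 8 + 16 + 32 + 64 + 127 + 254 + 508 + 1016 + 2032 + 4064 = 8128

Yes, 8128 is perfect (8128 = 8128)


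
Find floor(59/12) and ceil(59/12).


59/12 = 4.9167
floor = 4
ceil = 5

floor = 4, ceil = 5


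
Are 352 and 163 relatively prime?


Euclidean algorithm:
352 = 2 * 163 + 26
163 = 6 * 26 + 7
26 = 3 * 7 + 5
7 = 1 * 5 + 2
5 = 2 * 2 + 1
2 = 2 * 1 + 0
GCD(352, 163) = 1

Yes, coprime (GCD = 1)


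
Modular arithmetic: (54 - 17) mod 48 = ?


54 - 17 = 37
37 mod 48 = 37


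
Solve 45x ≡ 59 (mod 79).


GCD(45, 79) = 1, unique solution
a^(-1) mod 79 = 72
x = 72 * 59 mod 79 = 61

x ≡ 61 (mod 79)


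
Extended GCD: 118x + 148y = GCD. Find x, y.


Tabular extended Euclidean (each row: r = 118*s + 148*t):
r=118, s=1, t=0
r=148, s=0, t=1
q=0: r=118, s=1, t=0   [118*(1) + 148*(0) = 118]
q=1: r=30, s=-1, t=1   [118*(-1) + 148*(1) = 30]
q=3: r=28, s=4, t=-3   [118*(4) + 148*(-3) = 28]
q=1: r=2, s=-5, t=4   [118*(-5) + 148*(4) = 2]
q=14: r=0, s=74, t=-59   [118*(74) + 148*(-59) = 0]
GCD = 2; from the row with r=2: x=-5, y=4
Check: 118*(-5) + 148*(4) = -590 + 592 = 2

GCD = 2, x = -5, y = 4


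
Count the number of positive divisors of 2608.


2608 = 2^4 × 163^1
d(2608) = (4+1) × (1+1) = 10

10 divisors


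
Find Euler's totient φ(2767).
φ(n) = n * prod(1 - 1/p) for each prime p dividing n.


2767 = 2767
Prime factors: 2767
φ(2767) = 2767 × (1-1/2767)
= 2767 × 2766/2767 = 2766

φ(2767) = 2766


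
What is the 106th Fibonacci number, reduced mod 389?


F(k) mod 389 for k=1..106:
1, 1, 2, 3, 5, 8, 13, 21, 34, 55, 89, 144, 233, 377, 221, 209, 41, 250, 291, 152, 54, 206, 260, 77, 337, 25, 362, 387, 360, 358, 329, 298, 238, 147, 385, 143, 139, 282, 32, 314, 346, 271, 228, 110, 338, 59, 8, 67, 75, 142, 217, 359, 187, 157, 344, 112, 67, 179, 246, 36, 282, 318, 211, 140, 351, 102, 64, 166, 230, 7, 237, 244, 92, 336, 39, 375, 25, 11, 36, 47, 83, 130, 213, 343, 167, 121, 288, 20, 308, 328, 247, 186, 44, 230, 274, 115, 0, 115, 115, 230, 345, 186, 142, 328, 81, 20
F(106) mod 389 = 20
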